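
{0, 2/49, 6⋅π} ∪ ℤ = ℤ ∪ {2/49, 6⋅π}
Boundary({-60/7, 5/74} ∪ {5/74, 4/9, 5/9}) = {-60/7, 5/74, 4/9, 5/9}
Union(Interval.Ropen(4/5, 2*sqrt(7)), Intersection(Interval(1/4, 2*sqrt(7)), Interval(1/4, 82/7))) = Interval(1/4, 2*sqrt(7))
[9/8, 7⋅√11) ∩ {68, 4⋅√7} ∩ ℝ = {4⋅√7}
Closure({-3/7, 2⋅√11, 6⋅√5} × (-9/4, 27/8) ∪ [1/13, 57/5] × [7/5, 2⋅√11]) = ({-3/7, 6⋅√5} × [-9/4, 27/8]) ∪ ([1/13, 57/5] × [7/5, 2⋅√11]) ∪ ({-3/7, 2⋅√11, 6⋅√5} × [-9/4, 27/8))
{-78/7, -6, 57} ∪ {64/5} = {-78/7, -6, 64/5, 57}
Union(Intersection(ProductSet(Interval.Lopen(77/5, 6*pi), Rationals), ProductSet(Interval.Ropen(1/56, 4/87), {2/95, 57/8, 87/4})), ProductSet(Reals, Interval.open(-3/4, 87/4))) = ProductSet(Reals, Interval.open(-3/4, 87/4))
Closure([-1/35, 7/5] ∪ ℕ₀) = [-1/35, 7/5] ∪ ℕ₀ ∪ (ℕ₀ \ (-1/35, 7/5))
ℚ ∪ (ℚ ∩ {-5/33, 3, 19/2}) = ℚ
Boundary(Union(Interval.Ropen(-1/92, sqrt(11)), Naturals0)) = Union(Complement(Naturals0, Interval.open(-1/92, sqrt(11))), {-1/92, sqrt(11)})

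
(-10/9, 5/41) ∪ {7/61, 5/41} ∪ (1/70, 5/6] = (-10/9, 5/6]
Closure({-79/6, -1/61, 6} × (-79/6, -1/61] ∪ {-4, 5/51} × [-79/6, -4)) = ({-4, 5/51} × [-79/6, -4]) ∪ ({-79/6, -1/61, 6} × [-79/6, -1/61])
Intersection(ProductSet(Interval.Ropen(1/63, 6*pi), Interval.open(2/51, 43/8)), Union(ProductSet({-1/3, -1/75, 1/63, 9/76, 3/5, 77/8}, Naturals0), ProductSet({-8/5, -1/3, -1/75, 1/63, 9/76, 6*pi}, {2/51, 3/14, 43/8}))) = Union(ProductSet({1/63, 9/76}, {3/14}), ProductSet({1/63, 9/76, 3/5, 77/8}, Range(1, 6, 1)))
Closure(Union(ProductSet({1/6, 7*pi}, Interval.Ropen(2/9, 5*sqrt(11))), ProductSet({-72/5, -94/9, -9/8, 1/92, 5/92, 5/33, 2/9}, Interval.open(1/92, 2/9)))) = Union(ProductSet({1/6, 7*pi}, Interval(2/9, 5*sqrt(11))), ProductSet({-72/5, -94/9, -9/8, 1/92, 5/92, 5/33, 2/9}, Interval(1/92, 2/9)))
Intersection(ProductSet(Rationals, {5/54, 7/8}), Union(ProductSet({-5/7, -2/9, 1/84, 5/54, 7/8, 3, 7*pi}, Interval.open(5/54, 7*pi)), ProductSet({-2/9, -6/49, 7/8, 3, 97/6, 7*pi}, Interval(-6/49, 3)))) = Union(ProductSet({-2/9, -6/49, 7/8, 3, 97/6}, {5/54, 7/8}), ProductSet({-5/7, -2/9, 1/84, 5/54, 7/8, 3}, {7/8}))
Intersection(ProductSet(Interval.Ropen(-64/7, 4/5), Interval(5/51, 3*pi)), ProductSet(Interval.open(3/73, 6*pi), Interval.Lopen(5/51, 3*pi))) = ProductSet(Interval.open(3/73, 4/5), Interval.Lopen(5/51, 3*pi))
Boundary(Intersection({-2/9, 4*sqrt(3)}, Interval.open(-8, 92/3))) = {-2/9, 4*sqrt(3)}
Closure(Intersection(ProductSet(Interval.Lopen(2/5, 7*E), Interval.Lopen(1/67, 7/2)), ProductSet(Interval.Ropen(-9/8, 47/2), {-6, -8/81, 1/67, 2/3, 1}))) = ProductSet(Interval(2/5, 7*E), {2/3, 1})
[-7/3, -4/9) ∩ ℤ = {-2, -1}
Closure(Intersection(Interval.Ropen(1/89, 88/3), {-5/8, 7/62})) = {7/62}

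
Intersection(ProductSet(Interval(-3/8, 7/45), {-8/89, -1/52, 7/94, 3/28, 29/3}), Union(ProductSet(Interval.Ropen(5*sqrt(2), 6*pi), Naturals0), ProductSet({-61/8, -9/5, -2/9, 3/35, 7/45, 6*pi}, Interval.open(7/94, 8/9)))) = ProductSet({-2/9, 3/35, 7/45}, {3/28})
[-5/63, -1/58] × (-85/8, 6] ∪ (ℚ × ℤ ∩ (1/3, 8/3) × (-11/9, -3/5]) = ([-5/63, -1/58] × (-85/8, 6]) ∪ ((ℚ ∩ (1/3, 8/3)) × {-1})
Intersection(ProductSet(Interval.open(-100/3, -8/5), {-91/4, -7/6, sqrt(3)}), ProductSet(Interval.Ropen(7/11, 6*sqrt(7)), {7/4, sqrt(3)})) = EmptySet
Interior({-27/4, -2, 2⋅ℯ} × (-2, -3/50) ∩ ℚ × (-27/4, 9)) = ∅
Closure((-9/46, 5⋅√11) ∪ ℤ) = ℤ ∪ [-9/46, 5⋅√11]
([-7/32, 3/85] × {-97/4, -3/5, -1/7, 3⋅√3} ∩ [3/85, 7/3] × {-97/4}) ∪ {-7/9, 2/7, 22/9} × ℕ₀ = ({3/85} × {-97/4}) ∪ ({-7/9, 2/7, 22/9} × ℕ₀)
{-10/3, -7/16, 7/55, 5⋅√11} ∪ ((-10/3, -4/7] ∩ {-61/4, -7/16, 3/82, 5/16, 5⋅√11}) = {-10/3, -7/16, 7/55, 5⋅√11}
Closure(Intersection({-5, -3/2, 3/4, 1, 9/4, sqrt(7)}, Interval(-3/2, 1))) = {-3/2, 3/4, 1}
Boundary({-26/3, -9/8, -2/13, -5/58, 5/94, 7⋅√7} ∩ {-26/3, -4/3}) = {-26/3}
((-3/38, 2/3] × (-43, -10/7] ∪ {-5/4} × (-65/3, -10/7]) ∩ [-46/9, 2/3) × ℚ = ({-5/4} × (ℚ ∩ (-65/3, -10/7])) ∪ ((-3/38, 2/3) × (ℚ ∩ (-43, -10/7]))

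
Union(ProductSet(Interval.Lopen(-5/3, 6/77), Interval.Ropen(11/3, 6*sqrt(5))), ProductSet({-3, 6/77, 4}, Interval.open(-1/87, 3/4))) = Union(ProductSet({-3, 6/77, 4}, Interval.open(-1/87, 3/4)), ProductSet(Interval.Lopen(-5/3, 6/77), Interval.Ropen(11/3, 6*sqrt(5))))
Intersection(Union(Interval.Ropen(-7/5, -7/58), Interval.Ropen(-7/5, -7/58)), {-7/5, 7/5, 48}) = {-7/5}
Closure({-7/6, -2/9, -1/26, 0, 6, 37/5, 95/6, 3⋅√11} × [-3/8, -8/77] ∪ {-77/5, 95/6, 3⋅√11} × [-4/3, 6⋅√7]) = ({-77/5, 95/6, 3⋅√11} × [-4/3, 6⋅√7]) ∪ ({-7/6, -2/9, -1/26, 0, 6, 37/5, 95/6, 3⋅√11} × [-3/8, -8/77])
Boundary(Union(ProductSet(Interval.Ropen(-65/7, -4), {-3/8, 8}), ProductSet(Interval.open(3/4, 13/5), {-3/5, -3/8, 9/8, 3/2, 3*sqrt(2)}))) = Union(ProductSet(Interval(-65/7, -4), {-3/8, 8}), ProductSet(Interval(3/4, 13/5), {-3/5, -3/8, 9/8, 3/2, 3*sqrt(2)}))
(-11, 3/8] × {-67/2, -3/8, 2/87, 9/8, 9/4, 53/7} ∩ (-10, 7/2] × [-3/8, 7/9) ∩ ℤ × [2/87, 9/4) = {-9, -8, …, 0} × {2/87}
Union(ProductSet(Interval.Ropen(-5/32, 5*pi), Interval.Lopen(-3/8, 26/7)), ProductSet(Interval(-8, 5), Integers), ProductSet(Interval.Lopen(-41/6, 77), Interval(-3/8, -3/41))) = Union(ProductSet(Interval(-8, 5), Integers), ProductSet(Interval.Lopen(-41/6, 77), Interval(-3/8, -3/41)), ProductSet(Interval.Ropen(-5/32, 5*pi), Interval.Lopen(-3/8, 26/7)))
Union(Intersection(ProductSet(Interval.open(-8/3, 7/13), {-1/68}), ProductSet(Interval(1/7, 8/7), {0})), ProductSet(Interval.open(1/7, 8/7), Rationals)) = ProductSet(Interval.open(1/7, 8/7), Rationals)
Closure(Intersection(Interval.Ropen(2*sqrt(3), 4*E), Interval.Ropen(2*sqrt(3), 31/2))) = Interval(2*sqrt(3), 4*E)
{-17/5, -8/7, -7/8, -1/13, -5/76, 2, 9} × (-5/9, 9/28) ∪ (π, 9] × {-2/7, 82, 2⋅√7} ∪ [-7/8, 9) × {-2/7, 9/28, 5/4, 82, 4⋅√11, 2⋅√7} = ({-17/5, -8/7, -7/8, -1/13, -5/76, 2, 9} × (-5/9, 9/28)) ∪ ((π, 9] × {-2/7, 82, 2⋅√7}) ∪ ([-7/8, 9) × {-2/7, 9/28, 5/4, 82, 4⋅√11, 2⋅√7})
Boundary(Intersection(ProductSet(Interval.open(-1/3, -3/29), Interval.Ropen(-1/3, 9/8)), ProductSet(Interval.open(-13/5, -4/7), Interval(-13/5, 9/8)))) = EmptySet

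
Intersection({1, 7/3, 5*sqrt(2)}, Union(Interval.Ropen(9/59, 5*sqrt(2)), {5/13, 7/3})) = {1, 7/3}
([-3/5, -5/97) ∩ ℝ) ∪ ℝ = (-∞, ∞)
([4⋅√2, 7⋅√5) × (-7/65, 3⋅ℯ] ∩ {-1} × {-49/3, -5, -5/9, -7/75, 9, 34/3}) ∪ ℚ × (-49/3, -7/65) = ℚ × (-49/3, -7/65)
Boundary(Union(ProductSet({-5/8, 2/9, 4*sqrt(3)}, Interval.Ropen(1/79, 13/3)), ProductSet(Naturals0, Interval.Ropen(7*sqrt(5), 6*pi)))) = Union(ProductSet({-5/8, 2/9, 4*sqrt(3)}, Interval(1/79, 13/3)), ProductSet(Naturals0, Interval(7*sqrt(5), 6*pi)))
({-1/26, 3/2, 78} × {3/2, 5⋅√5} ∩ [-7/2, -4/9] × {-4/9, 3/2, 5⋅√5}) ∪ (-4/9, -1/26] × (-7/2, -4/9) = (-4/9, -1/26] × (-7/2, -4/9)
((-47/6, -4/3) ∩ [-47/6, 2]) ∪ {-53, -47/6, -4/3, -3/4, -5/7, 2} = {-53, -3/4, -5/7, 2} ∪ [-47/6, -4/3]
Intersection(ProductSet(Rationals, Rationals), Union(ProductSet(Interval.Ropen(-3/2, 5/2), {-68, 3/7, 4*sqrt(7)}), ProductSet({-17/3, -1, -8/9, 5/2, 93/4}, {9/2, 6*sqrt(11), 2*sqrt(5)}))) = Union(ProductSet({-17/3, -1, -8/9, 5/2, 93/4}, {9/2}), ProductSet(Intersection(Interval.Ropen(-3/2, 5/2), Rationals), {-68, 3/7}))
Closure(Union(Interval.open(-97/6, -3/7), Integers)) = Union(Integers, Interval(-97/6, -3/7))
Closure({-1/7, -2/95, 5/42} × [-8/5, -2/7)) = {-1/7, -2/95, 5/42} × [-8/5, -2/7]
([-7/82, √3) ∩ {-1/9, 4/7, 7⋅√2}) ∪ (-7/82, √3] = (-7/82, √3]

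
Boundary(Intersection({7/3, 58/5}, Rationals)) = {7/3, 58/5}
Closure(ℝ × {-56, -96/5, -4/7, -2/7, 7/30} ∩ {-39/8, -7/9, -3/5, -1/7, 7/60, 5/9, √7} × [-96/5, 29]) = {-39/8, -7/9, -3/5, -1/7, 7/60, 5/9, √7} × {-96/5, -4/7, -2/7, 7/30}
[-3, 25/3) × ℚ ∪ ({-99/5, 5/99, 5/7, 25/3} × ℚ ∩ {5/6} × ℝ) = [-3, 25/3) × ℚ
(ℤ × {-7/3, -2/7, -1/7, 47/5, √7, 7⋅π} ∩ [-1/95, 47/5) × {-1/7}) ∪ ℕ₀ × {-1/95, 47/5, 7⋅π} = ({0, 1, …, 9} × {-1/7}) ∪ (ℕ₀ × {-1/95, 47/5, 7⋅π})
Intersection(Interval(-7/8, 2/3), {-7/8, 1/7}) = {-7/8, 1/7}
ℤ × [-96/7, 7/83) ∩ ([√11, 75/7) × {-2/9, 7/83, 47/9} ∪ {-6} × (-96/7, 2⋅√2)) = ({4, 5, …, 10} × {-2/9}) ∪ ({-6} × (-96/7, 7/83))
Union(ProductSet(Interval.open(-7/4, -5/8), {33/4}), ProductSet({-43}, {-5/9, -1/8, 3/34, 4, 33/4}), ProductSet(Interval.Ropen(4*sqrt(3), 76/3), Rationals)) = Union(ProductSet({-43}, {-5/9, -1/8, 3/34, 4, 33/4}), ProductSet(Interval.open(-7/4, -5/8), {33/4}), ProductSet(Interval.Ropen(4*sqrt(3), 76/3), Rationals))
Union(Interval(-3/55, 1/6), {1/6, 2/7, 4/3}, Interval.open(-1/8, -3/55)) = Union({2/7, 4/3}, Interval.Lopen(-1/8, 1/6))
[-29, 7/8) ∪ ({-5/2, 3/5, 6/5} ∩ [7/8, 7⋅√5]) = [-29, 7/8) ∪ {6/5}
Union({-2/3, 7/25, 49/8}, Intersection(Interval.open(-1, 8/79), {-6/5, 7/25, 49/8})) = {-2/3, 7/25, 49/8}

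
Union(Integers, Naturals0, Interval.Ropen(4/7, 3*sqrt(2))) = Union(Integers, Interval.Ropen(4/7, 3*sqrt(2)))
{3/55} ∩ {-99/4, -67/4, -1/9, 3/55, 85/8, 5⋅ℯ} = {3/55}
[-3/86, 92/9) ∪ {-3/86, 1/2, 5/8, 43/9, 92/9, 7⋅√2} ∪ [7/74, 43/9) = [-3/86, 92/9]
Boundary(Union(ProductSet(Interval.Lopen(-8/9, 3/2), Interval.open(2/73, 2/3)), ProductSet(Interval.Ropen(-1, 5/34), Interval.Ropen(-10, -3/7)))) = Union(ProductSet({-1, 5/34}, Interval(-10, -3/7)), ProductSet({-8/9, 3/2}, Interval(2/73, 2/3)), ProductSet(Interval(-1, 5/34), {-10, -3/7}), ProductSet(Interval(-8/9, 3/2), {2/73, 2/3}))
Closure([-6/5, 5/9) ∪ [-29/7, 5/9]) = [-29/7, 5/9]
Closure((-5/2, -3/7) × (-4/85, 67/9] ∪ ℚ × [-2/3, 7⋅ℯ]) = ((-5/2, -3/7) × (-4/85, 67/9]) ∪ (ℝ × ([-2/3, -4/85] ∪ [67/9, 7⋅ℯ])) ∪ ((ℚ ∪ (-∞, -5/2] ∪ [-3/7, ∞)) × [-2/3, 7⋅ℯ])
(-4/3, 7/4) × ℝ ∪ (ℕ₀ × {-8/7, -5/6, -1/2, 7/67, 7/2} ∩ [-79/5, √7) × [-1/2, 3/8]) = ((-4/3, 7/4) × ℝ) ∪ ({0, 1, 2} × {-1/2, 7/67})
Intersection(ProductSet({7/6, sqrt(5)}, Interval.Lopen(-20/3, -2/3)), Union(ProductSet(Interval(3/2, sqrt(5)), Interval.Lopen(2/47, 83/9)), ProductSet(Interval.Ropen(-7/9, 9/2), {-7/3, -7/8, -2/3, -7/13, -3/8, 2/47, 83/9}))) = ProductSet({7/6, sqrt(5)}, {-7/3, -7/8, -2/3})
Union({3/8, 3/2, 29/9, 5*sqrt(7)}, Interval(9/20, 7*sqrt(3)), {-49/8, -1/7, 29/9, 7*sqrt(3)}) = Union({-49/8, -1/7, 3/8, 5*sqrt(7)}, Interval(9/20, 7*sqrt(3)))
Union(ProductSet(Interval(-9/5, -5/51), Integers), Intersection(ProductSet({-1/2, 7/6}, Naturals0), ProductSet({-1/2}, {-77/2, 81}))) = ProductSet(Interval(-9/5, -5/51), Integers)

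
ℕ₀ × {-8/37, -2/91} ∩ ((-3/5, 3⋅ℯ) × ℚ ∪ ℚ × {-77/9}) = {0, 1, …, 8} × {-8/37, -2/91}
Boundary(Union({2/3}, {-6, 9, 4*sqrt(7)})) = {-6, 2/3, 9, 4*sqrt(7)}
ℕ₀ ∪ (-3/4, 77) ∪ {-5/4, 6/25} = {-5/4} ∪ (-3/4, 77] ∪ ℕ₀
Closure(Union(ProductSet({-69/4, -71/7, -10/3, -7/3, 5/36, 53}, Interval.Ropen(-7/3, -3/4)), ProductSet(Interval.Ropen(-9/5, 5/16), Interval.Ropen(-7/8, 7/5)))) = Union(ProductSet({-9/5, 5/16}, Interval(-7/8, 7/5)), ProductSet({-69/4, -71/7, -10/3, -7/3, 53}, Interval(-7/3, -3/4)), ProductSet({-69/4, -71/7, -10/3, -7/3, 5/36, 53}, Interval.Ropen(-7/3, -3/4)), ProductSet(Interval(-9/5, 5/16), {-7/8, 7/5}), ProductSet(Interval.Ropen(-9/5, 5/16), Interval.Ropen(-7/8, 7/5)))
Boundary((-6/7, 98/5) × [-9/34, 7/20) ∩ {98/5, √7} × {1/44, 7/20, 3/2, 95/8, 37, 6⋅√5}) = {√7} × {1/44}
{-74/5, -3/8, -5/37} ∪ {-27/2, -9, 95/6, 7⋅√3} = {-74/5, -27/2, -9, -3/8, -5/37, 95/6, 7⋅√3}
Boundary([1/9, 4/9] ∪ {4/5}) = {1/9, 4/9, 4/5}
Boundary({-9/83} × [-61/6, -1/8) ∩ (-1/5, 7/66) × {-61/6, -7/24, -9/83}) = {-9/83} × {-61/6, -7/24}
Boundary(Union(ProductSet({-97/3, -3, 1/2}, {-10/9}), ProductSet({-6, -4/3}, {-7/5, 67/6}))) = Union(ProductSet({-6, -4/3}, {-7/5, 67/6}), ProductSet({-97/3, -3, 1/2}, {-10/9}))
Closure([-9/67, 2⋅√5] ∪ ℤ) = ℤ ∪ [-9/67, 2⋅√5]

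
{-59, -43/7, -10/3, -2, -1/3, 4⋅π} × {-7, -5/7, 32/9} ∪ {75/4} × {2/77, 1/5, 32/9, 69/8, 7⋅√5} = ({75/4} × {2/77, 1/5, 32/9, 69/8, 7⋅√5}) ∪ ({-59, -43/7, -10/3, -2, -1/3, 4⋅π} × {-7, -5/7, 32/9})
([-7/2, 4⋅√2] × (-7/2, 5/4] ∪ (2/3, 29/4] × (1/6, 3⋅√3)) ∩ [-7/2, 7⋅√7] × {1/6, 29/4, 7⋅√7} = [-7/2, 4⋅√2] × {1/6}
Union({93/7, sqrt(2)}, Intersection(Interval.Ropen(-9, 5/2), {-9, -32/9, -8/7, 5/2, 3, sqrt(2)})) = {-9, -32/9, -8/7, 93/7, sqrt(2)}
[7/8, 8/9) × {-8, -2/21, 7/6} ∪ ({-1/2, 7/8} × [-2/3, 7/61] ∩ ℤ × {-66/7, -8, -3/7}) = [7/8, 8/9) × {-8, -2/21, 7/6}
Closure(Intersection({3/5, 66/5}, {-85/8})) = EmptySet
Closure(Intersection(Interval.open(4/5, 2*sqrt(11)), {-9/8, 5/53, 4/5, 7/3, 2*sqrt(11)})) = {7/3}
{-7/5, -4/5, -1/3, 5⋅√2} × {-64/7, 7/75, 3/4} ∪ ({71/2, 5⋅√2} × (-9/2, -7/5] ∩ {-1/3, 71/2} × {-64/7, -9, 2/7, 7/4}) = {-7/5, -4/5, -1/3, 5⋅√2} × {-64/7, 7/75, 3/4}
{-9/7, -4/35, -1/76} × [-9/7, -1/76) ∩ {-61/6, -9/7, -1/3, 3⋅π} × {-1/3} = {-9/7} × {-1/3}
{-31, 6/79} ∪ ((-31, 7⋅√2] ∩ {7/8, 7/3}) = {-31, 6/79, 7/8, 7/3}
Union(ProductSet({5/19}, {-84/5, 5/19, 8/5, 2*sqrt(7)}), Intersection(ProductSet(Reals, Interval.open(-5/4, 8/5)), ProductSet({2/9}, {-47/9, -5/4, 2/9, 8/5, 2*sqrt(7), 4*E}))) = Union(ProductSet({2/9}, {2/9}), ProductSet({5/19}, {-84/5, 5/19, 8/5, 2*sqrt(7)}))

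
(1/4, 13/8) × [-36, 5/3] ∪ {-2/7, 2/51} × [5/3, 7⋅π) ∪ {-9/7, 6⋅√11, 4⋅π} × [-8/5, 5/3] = ({-2/7, 2/51} × [5/3, 7⋅π)) ∪ ((1/4, 13/8) × [-36, 5/3]) ∪ ({-9/7, 6⋅√11, 4⋅π} × [-8/5, 5/3])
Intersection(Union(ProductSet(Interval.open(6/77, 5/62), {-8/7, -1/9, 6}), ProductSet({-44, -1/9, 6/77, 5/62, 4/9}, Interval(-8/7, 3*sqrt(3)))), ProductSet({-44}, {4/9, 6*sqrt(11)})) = ProductSet({-44}, {4/9})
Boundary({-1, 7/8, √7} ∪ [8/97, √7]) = {-1, 8/97, √7}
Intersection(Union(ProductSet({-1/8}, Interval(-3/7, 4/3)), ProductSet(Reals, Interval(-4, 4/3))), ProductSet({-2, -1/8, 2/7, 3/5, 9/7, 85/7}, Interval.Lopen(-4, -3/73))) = ProductSet({-2, -1/8, 2/7, 3/5, 9/7, 85/7}, Interval.Lopen(-4, -3/73))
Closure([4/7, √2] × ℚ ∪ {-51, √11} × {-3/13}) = ({-51, √11} × {-3/13}) ∪ ([4/7, √2] × ℝ)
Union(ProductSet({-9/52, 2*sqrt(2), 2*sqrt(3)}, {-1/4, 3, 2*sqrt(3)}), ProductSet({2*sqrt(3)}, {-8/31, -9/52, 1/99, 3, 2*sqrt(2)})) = Union(ProductSet({2*sqrt(3)}, {-8/31, -9/52, 1/99, 3, 2*sqrt(2)}), ProductSet({-9/52, 2*sqrt(2), 2*sqrt(3)}, {-1/4, 3, 2*sqrt(3)}))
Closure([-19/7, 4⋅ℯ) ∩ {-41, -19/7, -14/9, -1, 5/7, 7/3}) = {-19/7, -14/9, -1, 5/7, 7/3}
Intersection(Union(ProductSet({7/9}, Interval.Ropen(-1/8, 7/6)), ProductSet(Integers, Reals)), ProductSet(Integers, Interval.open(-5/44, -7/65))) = ProductSet(Integers, Interval.open(-5/44, -7/65))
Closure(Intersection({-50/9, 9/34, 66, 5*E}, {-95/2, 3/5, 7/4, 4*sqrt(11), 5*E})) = {5*E}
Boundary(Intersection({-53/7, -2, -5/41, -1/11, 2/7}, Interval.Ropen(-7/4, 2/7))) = {-5/41, -1/11}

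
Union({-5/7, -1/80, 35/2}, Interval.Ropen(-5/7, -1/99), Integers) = Union({35/2}, Integers, Interval.Ropen(-5/7, -1/99))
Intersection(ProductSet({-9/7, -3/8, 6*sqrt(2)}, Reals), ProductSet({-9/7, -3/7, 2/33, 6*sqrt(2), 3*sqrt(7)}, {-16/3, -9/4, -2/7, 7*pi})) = ProductSet({-9/7, 6*sqrt(2)}, {-16/3, -9/4, -2/7, 7*pi})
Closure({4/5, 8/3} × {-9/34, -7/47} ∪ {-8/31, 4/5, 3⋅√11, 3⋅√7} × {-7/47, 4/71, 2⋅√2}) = ({4/5, 8/3} × {-9/34, -7/47}) ∪ ({-8/31, 4/5, 3⋅√11, 3⋅√7} × {-7/47, 4/71, 2⋅√2})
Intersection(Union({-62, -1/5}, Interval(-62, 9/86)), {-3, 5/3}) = {-3}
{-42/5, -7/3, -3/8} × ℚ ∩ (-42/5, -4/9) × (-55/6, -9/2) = {-7/3} × (ℚ ∩ (-55/6, -9/2))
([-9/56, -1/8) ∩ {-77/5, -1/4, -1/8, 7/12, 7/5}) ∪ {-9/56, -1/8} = {-9/56, -1/8}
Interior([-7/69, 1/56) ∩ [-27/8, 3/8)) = (-7/69, 1/56)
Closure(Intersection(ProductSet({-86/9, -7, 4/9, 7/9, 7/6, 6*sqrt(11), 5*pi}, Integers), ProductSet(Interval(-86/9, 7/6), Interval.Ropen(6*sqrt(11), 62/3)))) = ProductSet({-86/9, -7, 4/9, 7/9, 7/6}, Range(20, 21, 1))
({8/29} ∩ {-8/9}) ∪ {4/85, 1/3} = {4/85, 1/3}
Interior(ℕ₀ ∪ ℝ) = ℝ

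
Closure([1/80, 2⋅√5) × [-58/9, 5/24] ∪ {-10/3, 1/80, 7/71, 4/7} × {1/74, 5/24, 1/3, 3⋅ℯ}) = ({-10/3, 1/80, 7/71, 4/7} × {1/74, 5/24, 1/3, 3⋅ℯ}) ∪ ([1/80, 2⋅√5] × [-58/9, 5/24])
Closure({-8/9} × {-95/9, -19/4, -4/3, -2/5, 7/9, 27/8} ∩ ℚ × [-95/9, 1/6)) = {-8/9} × {-95/9, -19/4, -4/3, -2/5}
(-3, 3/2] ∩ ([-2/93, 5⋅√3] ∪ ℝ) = (-3, 3/2]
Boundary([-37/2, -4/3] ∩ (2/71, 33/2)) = ∅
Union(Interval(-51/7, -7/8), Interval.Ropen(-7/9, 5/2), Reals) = Interval(-oo, oo)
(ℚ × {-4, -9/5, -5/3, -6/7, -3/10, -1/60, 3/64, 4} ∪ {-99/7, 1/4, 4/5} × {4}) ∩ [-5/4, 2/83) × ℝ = (ℚ ∩ [-5/4, 2/83)) × {-4, -9/5, -5/3, -6/7, -3/10, -1/60, 3/64, 4}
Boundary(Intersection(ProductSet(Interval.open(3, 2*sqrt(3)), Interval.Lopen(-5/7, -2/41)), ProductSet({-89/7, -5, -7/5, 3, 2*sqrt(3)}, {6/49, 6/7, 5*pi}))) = EmptySet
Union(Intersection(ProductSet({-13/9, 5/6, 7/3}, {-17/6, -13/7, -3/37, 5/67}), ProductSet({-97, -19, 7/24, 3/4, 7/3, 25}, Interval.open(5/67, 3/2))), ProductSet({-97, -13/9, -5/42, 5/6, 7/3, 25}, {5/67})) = ProductSet({-97, -13/9, -5/42, 5/6, 7/3, 25}, {5/67})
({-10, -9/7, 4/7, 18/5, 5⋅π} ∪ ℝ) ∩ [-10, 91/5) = [-10, 91/5)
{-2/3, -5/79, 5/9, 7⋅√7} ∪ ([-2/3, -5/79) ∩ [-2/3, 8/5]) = [-2/3, -5/79] ∪ {5/9, 7⋅√7}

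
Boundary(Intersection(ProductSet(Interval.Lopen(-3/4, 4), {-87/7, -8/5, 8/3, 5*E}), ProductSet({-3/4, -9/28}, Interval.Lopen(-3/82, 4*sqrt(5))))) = ProductSet({-9/28}, {8/3})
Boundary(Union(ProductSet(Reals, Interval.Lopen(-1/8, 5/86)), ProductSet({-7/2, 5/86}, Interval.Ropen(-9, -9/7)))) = Union(ProductSet({-7/2, 5/86}, Interval(-9, -9/7)), ProductSet(Reals, {-1/8, 5/86}))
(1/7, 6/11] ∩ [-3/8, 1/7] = ∅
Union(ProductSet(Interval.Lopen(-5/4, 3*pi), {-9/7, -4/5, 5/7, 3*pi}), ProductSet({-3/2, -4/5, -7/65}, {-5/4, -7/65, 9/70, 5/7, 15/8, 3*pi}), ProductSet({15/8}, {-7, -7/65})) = Union(ProductSet({15/8}, {-7, -7/65}), ProductSet({-3/2, -4/5, -7/65}, {-5/4, -7/65, 9/70, 5/7, 15/8, 3*pi}), ProductSet(Interval.Lopen(-5/4, 3*pi), {-9/7, -4/5, 5/7, 3*pi}))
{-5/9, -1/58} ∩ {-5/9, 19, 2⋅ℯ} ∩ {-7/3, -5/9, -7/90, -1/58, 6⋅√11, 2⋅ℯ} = {-5/9}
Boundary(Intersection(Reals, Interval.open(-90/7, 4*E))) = {-90/7, 4*E}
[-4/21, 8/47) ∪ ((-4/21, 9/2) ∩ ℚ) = [-4/21, 8/47] ∪ (ℚ ∩ (-4/21, 9/2))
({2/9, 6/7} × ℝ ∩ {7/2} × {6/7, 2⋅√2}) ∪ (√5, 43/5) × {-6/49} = (√5, 43/5) × {-6/49}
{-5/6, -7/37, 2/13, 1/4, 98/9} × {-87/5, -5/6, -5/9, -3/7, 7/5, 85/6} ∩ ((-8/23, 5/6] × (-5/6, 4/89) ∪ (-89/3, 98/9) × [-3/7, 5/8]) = ({-7/37, 2/13, 1/4} × {-5/9, -3/7}) ∪ ({-5/6, -7/37, 2/13, 1/4} × {-3/7})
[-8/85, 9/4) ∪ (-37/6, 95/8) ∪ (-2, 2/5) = (-37/6, 95/8)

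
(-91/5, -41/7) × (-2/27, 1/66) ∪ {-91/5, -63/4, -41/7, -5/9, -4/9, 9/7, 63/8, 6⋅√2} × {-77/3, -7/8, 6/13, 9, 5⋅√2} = ((-91/5, -41/7) × (-2/27, 1/66)) ∪ ({-91/5, -63/4, -41/7, -5/9, -4/9, 9/7, 63/8, 6⋅√2} × {-77/3, -7/8, 6/13, 9, 5⋅√2})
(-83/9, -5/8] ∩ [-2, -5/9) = [-2, -5/8]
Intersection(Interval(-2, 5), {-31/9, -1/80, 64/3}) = {-1/80}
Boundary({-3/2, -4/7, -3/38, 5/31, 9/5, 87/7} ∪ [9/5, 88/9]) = {-3/2, -4/7, -3/38, 5/31, 9/5, 88/9, 87/7}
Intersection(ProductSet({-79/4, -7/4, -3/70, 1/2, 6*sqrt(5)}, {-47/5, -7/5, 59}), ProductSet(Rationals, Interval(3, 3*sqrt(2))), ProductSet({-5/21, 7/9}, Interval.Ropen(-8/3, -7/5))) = EmptySet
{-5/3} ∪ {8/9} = {-5/3, 8/9}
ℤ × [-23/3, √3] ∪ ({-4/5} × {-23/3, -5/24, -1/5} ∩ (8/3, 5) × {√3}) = ℤ × [-23/3, √3]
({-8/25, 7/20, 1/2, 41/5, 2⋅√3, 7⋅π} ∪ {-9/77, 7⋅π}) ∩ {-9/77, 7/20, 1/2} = {-9/77, 7/20, 1/2}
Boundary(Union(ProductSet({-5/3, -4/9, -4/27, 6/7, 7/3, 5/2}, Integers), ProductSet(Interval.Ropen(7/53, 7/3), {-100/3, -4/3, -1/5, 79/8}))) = Union(ProductSet({-5/3, -4/9, -4/27, 6/7, 7/3, 5/2}, Integers), ProductSet(Interval(7/53, 7/3), {-100/3, -4/3, -1/5, 79/8}))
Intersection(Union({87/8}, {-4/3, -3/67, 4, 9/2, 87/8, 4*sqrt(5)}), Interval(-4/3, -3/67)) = {-4/3, -3/67}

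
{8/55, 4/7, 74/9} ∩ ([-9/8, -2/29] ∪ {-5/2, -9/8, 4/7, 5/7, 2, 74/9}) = {4/7, 74/9}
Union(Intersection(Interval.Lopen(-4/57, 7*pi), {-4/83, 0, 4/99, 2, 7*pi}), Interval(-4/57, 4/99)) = Union({2, 7*pi}, Interval(-4/57, 4/99))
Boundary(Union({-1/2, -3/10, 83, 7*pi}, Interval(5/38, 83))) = {-1/2, -3/10, 5/38, 83}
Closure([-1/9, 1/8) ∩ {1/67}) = {1/67}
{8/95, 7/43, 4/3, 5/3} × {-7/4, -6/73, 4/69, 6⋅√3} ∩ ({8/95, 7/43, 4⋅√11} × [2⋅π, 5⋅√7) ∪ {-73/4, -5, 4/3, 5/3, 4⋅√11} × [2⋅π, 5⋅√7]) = {8/95, 7/43, 4/3, 5/3} × {6⋅√3}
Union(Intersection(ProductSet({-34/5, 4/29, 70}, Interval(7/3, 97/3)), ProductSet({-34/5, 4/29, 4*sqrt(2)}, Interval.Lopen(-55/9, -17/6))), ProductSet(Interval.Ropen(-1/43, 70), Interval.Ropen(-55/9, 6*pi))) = ProductSet(Interval.Ropen(-1/43, 70), Interval.Ropen(-55/9, 6*pi))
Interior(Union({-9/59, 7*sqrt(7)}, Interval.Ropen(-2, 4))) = Interval.open(-2, 4)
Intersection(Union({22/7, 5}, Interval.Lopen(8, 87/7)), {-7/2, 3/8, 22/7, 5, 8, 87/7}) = {22/7, 5, 87/7}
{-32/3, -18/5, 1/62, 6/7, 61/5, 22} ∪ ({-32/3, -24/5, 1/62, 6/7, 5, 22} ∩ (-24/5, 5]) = {-32/3, -18/5, 1/62, 6/7, 5, 61/5, 22}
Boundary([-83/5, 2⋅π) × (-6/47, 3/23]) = ({-83/5, 2⋅π} × [-6/47, 3/23]) ∪ ([-83/5, 2⋅π] × {-6/47, 3/23})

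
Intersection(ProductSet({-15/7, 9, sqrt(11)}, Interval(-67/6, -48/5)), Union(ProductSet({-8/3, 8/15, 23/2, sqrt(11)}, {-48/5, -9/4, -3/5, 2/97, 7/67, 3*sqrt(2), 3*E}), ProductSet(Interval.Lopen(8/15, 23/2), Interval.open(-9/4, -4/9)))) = ProductSet({sqrt(11)}, {-48/5})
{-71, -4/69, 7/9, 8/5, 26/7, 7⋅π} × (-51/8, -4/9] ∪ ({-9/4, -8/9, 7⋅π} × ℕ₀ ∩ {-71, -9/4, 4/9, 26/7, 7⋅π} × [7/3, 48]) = ({-9/4, 7⋅π} × {3, 4, …, 48}) ∪ ({-71, -4/69, 7/9, 8/5, 26/7, 7⋅π} × (-51/8, -4/9])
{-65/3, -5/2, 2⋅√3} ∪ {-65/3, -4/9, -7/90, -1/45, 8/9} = {-65/3, -5/2, -4/9, -7/90, -1/45, 8/9, 2⋅√3}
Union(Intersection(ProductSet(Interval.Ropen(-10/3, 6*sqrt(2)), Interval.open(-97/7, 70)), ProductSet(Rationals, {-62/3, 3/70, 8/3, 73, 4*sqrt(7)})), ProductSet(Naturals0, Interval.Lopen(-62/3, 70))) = Union(ProductSet(Intersection(Interval.Ropen(-10/3, 6*sqrt(2)), Rationals), {3/70, 8/3, 4*sqrt(7)}), ProductSet(Naturals0, Interval.Lopen(-62/3, 70)))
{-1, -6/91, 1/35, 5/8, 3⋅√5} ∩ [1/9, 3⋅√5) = {5/8}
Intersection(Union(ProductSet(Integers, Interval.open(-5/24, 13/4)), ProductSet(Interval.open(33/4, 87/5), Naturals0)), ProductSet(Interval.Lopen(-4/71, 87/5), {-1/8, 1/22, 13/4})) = ProductSet(Range(0, 18, 1), {-1/8, 1/22})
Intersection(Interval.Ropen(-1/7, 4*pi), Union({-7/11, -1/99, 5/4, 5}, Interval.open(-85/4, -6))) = {-1/99, 5/4, 5}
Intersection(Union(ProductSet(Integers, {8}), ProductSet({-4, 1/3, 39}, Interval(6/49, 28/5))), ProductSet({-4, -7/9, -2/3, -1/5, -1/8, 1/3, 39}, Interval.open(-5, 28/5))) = ProductSet({-4, 1/3, 39}, Interval.Ropen(6/49, 28/5))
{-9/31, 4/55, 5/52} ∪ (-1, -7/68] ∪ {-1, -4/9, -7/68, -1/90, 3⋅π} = [-1, -7/68] ∪ {-1/90, 4/55, 5/52, 3⋅π}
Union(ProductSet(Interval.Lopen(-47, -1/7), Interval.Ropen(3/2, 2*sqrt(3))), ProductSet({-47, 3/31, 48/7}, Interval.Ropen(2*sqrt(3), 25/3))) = Union(ProductSet({-47, 3/31, 48/7}, Interval.Ropen(2*sqrt(3), 25/3)), ProductSet(Interval.Lopen(-47, -1/7), Interval.Ropen(3/2, 2*sqrt(3))))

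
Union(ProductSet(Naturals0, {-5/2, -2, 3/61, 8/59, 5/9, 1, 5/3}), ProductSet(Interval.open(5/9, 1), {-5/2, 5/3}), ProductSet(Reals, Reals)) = ProductSet(Reals, Reals)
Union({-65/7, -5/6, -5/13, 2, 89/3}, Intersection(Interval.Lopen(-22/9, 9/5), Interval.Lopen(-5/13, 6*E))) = Union({-65/7, -5/6, 2, 89/3}, Interval(-5/13, 9/5))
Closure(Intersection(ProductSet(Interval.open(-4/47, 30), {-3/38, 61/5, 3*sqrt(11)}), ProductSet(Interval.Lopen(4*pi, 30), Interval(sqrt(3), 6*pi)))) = ProductSet(Interval(4*pi, 30), {61/5, 3*sqrt(11)})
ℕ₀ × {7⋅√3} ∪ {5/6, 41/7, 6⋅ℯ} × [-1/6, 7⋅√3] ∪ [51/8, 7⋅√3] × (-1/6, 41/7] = (ℕ₀ × {7⋅√3}) ∪ ([51/8, 7⋅√3] × (-1/6, 41/7]) ∪ ({5/6, 41/7, 6⋅ℯ} × [-1/6, 7⋅√3])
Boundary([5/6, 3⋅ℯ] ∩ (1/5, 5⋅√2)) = {5/6, 5⋅√2}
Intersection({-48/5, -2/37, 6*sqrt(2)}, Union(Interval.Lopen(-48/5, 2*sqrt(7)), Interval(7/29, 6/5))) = {-2/37}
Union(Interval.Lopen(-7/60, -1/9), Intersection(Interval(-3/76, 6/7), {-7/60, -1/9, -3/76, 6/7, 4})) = Union({-3/76, 6/7}, Interval.Lopen(-7/60, -1/9))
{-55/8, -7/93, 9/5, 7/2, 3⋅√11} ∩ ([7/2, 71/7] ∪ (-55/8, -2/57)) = {-7/93, 7/2, 3⋅√11}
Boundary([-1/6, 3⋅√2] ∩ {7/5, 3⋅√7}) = {7/5}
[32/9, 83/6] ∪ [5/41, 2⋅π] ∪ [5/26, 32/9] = [5/41, 83/6]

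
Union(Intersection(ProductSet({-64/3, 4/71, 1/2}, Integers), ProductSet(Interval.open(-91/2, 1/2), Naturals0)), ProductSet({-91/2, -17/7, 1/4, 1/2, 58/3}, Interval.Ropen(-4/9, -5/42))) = Union(ProductSet({-64/3, 4/71}, Naturals0), ProductSet({-91/2, -17/7, 1/4, 1/2, 58/3}, Interval.Ropen(-4/9, -5/42)))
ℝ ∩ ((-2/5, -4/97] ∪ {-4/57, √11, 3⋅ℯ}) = (-2/5, -4/97] ∪ {√11, 3⋅ℯ}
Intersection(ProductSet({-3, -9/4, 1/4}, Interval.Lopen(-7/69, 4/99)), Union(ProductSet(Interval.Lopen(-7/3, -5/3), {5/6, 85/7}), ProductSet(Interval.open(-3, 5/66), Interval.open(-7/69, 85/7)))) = ProductSet({-9/4}, Interval.Lopen(-7/69, 4/99))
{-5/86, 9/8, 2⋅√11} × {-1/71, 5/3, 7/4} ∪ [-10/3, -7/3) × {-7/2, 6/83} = ([-10/3, -7/3) × {-7/2, 6/83}) ∪ ({-5/86, 9/8, 2⋅√11} × {-1/71, 5/3, 7/4})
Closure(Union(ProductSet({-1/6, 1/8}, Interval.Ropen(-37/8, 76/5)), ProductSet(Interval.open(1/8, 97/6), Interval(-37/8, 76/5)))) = ProductSet(Union({-1/6}, Interval(1/8, 97/6)), Interval(-37/8, 76/5))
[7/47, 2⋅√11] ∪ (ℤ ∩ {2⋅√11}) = [7/47, 2⋅√11]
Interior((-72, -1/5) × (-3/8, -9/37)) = (-72, -1/5) × (-3/8, -9/37)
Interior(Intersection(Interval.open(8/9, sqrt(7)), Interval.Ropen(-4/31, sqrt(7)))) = Interval.open(8/9, sqrt(7))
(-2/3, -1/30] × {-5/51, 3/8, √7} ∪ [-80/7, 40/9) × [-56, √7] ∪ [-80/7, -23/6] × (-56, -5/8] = [-80/7, 40/9) × [-56, √7]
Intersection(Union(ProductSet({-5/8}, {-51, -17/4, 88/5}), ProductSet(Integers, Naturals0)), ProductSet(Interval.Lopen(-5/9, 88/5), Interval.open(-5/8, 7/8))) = ProductSet(Range(0, 18, 1), Range(0, 1, 1))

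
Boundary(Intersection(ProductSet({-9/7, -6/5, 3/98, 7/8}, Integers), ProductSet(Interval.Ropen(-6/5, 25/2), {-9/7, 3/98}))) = EmptySet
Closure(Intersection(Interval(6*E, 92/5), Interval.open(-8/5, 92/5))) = Interval(6*E, 92/5)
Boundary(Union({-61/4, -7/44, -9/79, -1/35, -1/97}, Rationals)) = Reals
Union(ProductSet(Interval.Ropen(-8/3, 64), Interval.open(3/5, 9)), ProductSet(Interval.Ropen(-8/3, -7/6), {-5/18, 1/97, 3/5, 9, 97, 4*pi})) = Union(ProductSet(Interval.Ropen(-8/3, -7/6), {-5/18, 1/97, 3/5, 9, 97, 4*pi}), ProductSet(Interval.Ropen(-8/3, 64), Interval.open(3/5, 9)))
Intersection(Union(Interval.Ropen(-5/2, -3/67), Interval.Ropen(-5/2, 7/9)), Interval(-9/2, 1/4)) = Interval(-5/2, 1/4)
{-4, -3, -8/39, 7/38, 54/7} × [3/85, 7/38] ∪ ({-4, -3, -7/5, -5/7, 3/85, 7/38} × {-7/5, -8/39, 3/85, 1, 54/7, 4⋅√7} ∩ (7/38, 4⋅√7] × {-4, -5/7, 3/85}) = {-4, -3, -8/39, 7/38, 54/7} × [3/85, 7/38]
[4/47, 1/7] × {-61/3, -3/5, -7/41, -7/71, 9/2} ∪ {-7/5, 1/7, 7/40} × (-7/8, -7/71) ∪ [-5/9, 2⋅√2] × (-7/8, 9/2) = ({-7/5, 1/7, 7/40} × (-7/8, -7/71)) ∪ ([4/47, 1/7] × {-61/3, -3/5, -7/41, -7/71, 9/2}) ∪ ([-5/9, 2⋅√2] × (-7/8, 9/2))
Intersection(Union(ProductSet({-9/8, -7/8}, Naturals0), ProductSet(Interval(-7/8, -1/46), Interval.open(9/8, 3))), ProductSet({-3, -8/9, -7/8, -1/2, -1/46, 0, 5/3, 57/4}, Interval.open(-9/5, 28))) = Union(ProductSet({-7/8}, Range(0, 28, 1)), ProductSet({-7/8, -1/2, -1/46}, Interval.open(9/8, 3)))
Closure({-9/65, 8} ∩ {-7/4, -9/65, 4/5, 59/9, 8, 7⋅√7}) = {-9/65, 8}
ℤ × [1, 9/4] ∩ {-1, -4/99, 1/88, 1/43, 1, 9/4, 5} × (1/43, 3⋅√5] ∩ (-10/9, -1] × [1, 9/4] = {-1} × [1, 9/4]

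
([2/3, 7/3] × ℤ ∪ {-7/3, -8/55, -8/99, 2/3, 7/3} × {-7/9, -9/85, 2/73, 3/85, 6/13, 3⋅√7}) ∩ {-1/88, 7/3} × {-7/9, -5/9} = {7/3} × {-7/9}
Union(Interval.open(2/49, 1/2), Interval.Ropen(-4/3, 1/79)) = Union(Interval.Ropen(-4/3, 1/79), Interval.open(2/49, 1/2))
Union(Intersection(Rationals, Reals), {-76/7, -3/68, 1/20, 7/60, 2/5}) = Rationals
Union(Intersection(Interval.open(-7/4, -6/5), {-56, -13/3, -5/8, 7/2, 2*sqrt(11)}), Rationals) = Rationals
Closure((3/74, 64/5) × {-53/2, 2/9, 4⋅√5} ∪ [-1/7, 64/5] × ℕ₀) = ([-1/7, 64/5] × ℕ₀) ∪ ([3/74, 64/5] × {-53/2, 2/9, 4⋅√5})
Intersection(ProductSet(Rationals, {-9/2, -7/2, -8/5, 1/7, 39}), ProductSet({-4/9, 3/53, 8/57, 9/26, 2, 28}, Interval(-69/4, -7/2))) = ProductSet({-4/9, 3/53, 8/57, 9/26, 2, 28}, {-9/2, -7/2})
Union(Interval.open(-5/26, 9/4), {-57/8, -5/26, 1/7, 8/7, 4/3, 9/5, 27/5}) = Union({-57/8, 27/5}, Interval.Ropen(-5/26, 9/4))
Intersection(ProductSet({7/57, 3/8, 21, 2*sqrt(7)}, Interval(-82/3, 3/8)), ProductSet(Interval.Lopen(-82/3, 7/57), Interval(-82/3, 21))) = ProductSet({7/57}, Interval(-82/3, 3/8))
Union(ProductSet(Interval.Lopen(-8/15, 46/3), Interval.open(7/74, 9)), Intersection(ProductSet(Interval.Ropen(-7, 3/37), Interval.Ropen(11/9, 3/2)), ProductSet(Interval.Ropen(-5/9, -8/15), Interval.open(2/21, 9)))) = Union(ProductSet(Interval.Ropen(-5/9, -8/15), Interval.Ropen(11/9, 3/2)), ProductSet(Interval.Lopen(-8/15, 46/3), Interval.open(7/74, 9)))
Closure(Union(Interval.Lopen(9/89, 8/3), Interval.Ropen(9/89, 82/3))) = Interval(9/89, 82/3)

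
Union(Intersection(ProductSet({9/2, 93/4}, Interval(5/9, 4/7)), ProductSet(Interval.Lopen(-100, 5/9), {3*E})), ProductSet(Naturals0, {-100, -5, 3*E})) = ProductSet(Naturals0, {-100, -5, 3*E})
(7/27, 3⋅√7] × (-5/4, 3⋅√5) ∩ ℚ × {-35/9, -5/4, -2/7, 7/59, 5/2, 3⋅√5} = (ℚ ∩ (7/27, 3⋅√7]) × {-2/7, 7/59, 5/2}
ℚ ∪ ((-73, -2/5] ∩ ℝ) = ℚ ∪ [-73, -2/5]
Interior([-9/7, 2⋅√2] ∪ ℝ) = (-∞, ∞)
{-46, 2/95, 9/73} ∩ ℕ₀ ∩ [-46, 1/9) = ∅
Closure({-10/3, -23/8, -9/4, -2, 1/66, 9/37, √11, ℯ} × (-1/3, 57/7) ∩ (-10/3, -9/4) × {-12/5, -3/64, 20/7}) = {-23/8} × {-3/64, 20/7}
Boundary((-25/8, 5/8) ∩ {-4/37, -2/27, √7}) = {-4/37, -2/27}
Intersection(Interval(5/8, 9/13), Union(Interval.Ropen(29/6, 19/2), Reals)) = Interval(5/8, 9/13)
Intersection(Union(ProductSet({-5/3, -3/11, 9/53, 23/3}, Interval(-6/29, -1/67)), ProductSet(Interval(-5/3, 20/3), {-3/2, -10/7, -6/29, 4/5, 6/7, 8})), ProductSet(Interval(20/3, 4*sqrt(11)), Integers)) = ProductSet({20/3}, {8})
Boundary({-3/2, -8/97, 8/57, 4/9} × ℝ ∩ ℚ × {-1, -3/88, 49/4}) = {-3/2, -8/97, 8/57, 4/9} × {-1, -3/88, 49/4}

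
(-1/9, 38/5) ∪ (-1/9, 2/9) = (-1/9, 38/5)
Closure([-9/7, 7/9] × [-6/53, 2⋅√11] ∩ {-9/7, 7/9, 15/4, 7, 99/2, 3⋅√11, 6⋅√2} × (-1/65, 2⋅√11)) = {-9/7, 7/9} × [-1/65, 2⋅√11]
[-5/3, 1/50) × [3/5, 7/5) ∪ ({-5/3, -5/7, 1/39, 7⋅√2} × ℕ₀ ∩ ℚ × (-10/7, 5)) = ({-5/3, -5/7, 1/39} × {0, 1, …, 4}) ∪ ([-5/3, 1/50) × [3/5, 7/5))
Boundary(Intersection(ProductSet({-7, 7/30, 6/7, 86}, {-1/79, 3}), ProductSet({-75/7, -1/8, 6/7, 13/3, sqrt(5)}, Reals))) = ProductSet({6/7}, {-1/79, 3})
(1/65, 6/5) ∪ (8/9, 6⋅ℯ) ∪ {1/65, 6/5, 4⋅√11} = [1/65, 6⋅ℯ)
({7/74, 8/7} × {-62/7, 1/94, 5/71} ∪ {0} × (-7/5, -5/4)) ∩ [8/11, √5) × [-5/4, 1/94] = {8/7} × {1/94}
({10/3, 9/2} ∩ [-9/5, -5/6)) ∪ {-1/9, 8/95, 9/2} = {-1/9, 8/95, 9/2}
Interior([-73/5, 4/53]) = (-73/5, 4/53)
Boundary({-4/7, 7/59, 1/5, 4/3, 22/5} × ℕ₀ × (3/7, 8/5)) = {-4/7, 7/59, 1/5, 4/3, 22/5} × ℕ₀ × [3/7, 8/5]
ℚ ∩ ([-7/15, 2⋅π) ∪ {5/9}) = ℚ ∩ [-7/15, 2⋅π)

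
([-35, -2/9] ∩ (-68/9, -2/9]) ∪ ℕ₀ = (-68/9, -2/9] ∪ ℕ₀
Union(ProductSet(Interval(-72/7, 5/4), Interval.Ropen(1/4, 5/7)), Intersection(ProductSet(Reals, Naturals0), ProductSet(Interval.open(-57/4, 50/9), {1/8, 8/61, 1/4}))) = ProductSet(Interval(-72/7, 5/4), Interval.Ropen(1/4, 5/7))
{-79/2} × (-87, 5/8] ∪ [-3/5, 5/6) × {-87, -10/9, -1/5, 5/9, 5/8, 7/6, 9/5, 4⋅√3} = ({-79/2} × (-87, 5/8]) ∪ ([-3/5, 5/6) × {-87, -10/9, -1/5, 5/9, 5/8, 7/6, 9/5, 4⋅√3})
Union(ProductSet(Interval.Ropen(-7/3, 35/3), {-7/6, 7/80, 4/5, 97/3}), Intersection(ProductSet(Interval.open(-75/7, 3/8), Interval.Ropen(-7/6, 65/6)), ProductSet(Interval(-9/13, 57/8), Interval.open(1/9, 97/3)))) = Union(ProductSet(Interval.Ropen(-7/3, 35/3), {-7/6, 7/80, 4/5, 97/3}), ProductSet(Interval.Ropen(-9/13, 3/8), Interval.open(1/9, 65/6)))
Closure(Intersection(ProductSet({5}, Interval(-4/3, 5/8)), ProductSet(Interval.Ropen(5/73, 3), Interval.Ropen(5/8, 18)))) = EmptySet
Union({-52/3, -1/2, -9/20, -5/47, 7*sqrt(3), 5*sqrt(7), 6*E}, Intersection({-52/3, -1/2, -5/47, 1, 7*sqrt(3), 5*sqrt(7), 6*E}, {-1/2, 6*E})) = {-52/3, -1/2, -9/20, -5/47, 7*sqrt(3), 5*sqrt(7), 6*E}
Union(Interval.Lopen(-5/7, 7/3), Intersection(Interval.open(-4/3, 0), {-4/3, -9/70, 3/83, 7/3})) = Interval.Lopen(-5/7, 7/3)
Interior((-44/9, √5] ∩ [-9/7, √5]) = (-9/7, √5)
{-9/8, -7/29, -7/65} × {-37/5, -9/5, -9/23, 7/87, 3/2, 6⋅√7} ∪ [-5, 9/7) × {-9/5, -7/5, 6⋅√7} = ([-5, 9/7) × {-9/5, -7/5, 6⋅√7}) ∪ ({-9/8, -7/29, -7/65} × {-37/5, -9/5, -9/23, 7/87, 3/2, 6⋅√7})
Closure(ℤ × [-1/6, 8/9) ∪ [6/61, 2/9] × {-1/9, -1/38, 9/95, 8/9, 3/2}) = (ℤ × [-1/6, 8/9]) ∪ ([6/61, 2/9] × {-1/9, -1/38, 9/95, 8/9, 3/2})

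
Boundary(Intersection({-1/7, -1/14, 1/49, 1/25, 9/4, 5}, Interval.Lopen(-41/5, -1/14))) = {-1/7, -1/14}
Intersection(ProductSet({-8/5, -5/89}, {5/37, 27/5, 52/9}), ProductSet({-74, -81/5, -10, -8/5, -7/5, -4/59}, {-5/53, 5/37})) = ProductSet({-8/5}, {5/37})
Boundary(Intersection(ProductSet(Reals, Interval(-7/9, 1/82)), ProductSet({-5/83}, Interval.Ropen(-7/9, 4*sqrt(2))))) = ProductSet({-5/83}, Interval(-7/9, 1/82))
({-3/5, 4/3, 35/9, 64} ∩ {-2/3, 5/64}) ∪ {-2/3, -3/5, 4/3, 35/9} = {-2/3, -3/5, 4/3, 35/9}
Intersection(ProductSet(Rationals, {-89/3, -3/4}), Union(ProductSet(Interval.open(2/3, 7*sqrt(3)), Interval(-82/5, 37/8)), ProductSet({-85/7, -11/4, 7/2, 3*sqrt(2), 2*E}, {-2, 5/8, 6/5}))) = ProductSet(Intersection(Interval.open(2/3, 7*sqrt(3)), Rationals), {-3/4})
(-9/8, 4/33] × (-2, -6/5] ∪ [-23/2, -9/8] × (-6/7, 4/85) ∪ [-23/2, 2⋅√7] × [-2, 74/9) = [-23/2, 2⋅√7] × [-2, 74/9)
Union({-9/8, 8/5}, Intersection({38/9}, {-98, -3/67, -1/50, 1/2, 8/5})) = {-9/8, 8/5}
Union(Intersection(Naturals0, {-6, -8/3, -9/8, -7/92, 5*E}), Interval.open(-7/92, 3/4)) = Interval.open(-7/92, 3/4)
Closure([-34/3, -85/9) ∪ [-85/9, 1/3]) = [-34/3, 1/3]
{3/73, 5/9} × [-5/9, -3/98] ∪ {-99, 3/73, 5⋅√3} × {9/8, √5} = ({3/73, 5/9} × [-5/9, -3/98]) ∪ ({-99, 3/73, 5⋅√3} × {9/8, √5})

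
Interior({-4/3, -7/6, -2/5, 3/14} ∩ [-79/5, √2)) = ∅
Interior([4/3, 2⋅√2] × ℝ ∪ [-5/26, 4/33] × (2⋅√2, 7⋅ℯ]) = ((4/3, 2⋅√2) × ℝ) ∪ ((-5/26, 4/33) × (2⋅√2, 7⋅ℯ))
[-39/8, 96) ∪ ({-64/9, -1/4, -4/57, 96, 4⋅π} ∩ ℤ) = [-39/8, 96]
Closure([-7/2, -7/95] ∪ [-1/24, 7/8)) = [-7/2, -7/95] ∪ [-1/24, 7/8]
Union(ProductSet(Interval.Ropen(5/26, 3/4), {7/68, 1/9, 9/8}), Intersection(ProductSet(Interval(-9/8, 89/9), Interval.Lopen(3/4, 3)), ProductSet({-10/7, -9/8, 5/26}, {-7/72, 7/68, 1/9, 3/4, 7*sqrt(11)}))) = ProductSet(Interval.Ropen(5/26, 3/4), {7/68, 1/9, 9/8})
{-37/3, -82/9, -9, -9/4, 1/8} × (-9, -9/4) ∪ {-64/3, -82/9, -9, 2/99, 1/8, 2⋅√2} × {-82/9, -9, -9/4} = ({-37/3, -82/9, -9, -9/4, 1/8} × (-9, -9/4)) ∪ ({-64/3, -82/9, -9, 2/99, 1/8, 2⋅√2} × {-82/9, -9, -9/4})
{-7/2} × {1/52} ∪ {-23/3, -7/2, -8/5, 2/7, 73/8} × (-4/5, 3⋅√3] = {-23/3, -7/2, -8/5, 2/7, 73/8} × (-4/5, 3⋅√3]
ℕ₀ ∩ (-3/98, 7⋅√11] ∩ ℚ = {0, 1, …, 23}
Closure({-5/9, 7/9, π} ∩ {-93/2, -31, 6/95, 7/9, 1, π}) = {7/9, π}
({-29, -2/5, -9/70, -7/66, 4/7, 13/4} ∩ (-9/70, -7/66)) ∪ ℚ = ℚ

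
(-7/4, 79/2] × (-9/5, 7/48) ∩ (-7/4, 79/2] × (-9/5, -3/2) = (-7/4, 79/2] × (-9/5, -3/2)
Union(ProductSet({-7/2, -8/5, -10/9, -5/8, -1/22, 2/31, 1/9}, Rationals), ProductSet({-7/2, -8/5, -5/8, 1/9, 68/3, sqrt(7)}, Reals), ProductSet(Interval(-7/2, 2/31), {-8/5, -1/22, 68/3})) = Union(ProductSet({-7/2, -8/5, -5/8, 1/9, 68/3, sqrt(7)}, Reals), ProductSet({-7/2, -8/5, -10/9, -5/8, -1/22, 2/31, 1/9}, Rationals), ProductSet(Interval(-7/2, 2/31), {-8/5, -1/22, 68/3}))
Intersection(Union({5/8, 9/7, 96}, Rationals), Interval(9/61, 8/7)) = Intersection(Interval(9/61, 8/7), Rationals)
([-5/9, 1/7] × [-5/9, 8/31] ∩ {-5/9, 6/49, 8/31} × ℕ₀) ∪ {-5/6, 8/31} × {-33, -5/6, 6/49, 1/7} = ({-5/9, 6/49} × {0}) ∪ ({-5/6, 8/31} × {-33, -5/6, 6/49, 1/7})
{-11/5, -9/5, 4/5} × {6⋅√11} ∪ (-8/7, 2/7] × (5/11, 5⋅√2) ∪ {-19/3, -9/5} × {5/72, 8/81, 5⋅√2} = ({-11/5, -9/5, 4/5} × {6⋅√11}) ∪ ({-19/3, -9/5} × {5/72, 8/81, 5⋅√2}) ∪ ((-8/7, 2/7] × (5/11, 5⋅√2))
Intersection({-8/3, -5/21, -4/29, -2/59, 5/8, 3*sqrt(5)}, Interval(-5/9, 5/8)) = {-5/21, -4/29, -2/59, 5/8}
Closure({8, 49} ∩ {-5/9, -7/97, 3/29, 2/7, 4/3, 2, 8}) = {8}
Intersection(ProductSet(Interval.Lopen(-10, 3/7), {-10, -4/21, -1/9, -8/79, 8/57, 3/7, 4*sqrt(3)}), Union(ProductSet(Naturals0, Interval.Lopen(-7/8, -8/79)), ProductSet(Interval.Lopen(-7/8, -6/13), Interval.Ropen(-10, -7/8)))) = Union(ProductSet(Interval.Lopen(-7/8, -6/13), {-10}), ProductSet(Range(0, 1, 1), {-4/21, -1/9, -8/79}))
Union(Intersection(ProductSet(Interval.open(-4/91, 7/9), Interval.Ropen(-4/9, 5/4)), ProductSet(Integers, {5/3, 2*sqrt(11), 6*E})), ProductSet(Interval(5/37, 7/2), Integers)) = ProductSet(Interval(5/37, 7/2), Integers)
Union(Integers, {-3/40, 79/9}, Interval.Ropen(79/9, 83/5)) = Union({-3/40}, Integers, Interval.Ropen(79/9, 83/5))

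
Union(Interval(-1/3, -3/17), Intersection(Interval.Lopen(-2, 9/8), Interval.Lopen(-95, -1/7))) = Interval.Lopen(-2, -1/7)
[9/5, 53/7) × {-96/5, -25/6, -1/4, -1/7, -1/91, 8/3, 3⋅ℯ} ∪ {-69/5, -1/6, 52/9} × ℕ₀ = ({-69/5, -1/6, 52/9} × ℕ₀) ∪ ([9/5, 53/7) × {-96/5, -25/6, -1/4, -1/7, -1/91, 8/3, 3⋅ℯ})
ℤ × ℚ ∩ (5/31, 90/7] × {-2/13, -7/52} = {1, 2, …, 12} × {-2/13, -7/52}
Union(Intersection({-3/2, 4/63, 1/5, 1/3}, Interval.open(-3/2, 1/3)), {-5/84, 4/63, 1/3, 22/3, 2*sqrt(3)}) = {-5/84, 4/63, 1/5, 1/3, 22/3, 2*sqrt(3)}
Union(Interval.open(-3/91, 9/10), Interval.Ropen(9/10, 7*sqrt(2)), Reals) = Interval(-oo, oo)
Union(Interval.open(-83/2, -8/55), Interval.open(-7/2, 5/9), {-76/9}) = Interval.open(-83/2, 5/9)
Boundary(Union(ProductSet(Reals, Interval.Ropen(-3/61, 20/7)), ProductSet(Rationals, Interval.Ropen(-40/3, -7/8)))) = ProductSet(Reals, Union({-3/61, 20/7}, Interval(-40/3, -7/8)))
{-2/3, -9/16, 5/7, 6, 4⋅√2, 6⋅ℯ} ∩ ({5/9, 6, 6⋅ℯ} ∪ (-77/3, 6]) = {-2/3, -9/16, 5/7, 6, 4⋅√2, 6⋅ℯ}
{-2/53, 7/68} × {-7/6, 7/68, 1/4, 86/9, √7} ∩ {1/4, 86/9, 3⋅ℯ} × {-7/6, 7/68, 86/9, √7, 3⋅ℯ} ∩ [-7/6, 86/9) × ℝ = ∅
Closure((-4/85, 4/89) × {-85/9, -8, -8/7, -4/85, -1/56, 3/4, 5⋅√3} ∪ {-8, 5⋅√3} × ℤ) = ({-8, 5⋅√3} × ℤ) ∪ ([-4/85, 4/89] × {-85/9, -8, -8/7, -4/85, -1/56, 3/4, 5⋅√3})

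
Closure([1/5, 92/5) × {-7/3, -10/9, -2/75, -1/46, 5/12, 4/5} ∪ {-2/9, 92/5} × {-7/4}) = ({-2/9, 92/5} × {-7/4}) ∪ ([1/5, 92/5] × {-7/3, -10/9, -2/75, -1/46, 5/12, 4/5})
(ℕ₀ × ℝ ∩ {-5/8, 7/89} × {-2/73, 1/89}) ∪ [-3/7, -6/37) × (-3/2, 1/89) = [-3/7, -6/37) × (-3/2, 1/89)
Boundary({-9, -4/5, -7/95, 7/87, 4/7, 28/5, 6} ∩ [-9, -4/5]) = {-9, -4/5}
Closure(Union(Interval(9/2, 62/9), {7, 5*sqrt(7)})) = Union({7, 5*sqrt(7)}, Interval(9/2, 62/9))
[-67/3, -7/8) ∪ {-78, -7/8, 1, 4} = {-78, 1, 4} ∪ [-67/3, -7/8]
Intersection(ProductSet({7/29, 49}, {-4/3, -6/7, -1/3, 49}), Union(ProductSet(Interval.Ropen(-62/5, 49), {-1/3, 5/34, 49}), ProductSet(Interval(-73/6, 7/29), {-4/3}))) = ProductSet({7/29}, {-4/3, -1/3, 49})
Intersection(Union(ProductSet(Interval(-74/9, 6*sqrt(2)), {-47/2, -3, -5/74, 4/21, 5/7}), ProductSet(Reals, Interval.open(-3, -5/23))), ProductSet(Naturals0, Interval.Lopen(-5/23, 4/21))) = ProductSet(Range(0, 9, 1), {-5/74, 4/21})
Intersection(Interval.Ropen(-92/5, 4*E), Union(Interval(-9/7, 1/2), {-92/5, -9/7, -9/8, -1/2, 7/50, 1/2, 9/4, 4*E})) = Union({-92/5, 9/4}, Interval(-9/7, 1/2))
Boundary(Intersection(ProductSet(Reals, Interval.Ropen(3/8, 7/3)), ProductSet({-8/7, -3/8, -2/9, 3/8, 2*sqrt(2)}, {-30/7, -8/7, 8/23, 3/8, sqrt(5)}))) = ProductSet({-8/7, -3/8, -2/9, 3/8, 2*sqrt(2)}, {3/8, sqrt(5)})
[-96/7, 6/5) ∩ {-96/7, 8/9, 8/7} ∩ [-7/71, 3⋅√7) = {8/9, 8/7}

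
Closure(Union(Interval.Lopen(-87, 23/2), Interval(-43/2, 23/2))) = Interval(-87, 23/2)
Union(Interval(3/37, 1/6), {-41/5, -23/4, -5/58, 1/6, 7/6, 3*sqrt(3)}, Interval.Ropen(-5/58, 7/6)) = Union({-41/5, -23/4, 3*sqrt(3)}, Interval(-5/58, 7/6))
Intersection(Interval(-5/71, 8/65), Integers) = Range(0, 1, 1)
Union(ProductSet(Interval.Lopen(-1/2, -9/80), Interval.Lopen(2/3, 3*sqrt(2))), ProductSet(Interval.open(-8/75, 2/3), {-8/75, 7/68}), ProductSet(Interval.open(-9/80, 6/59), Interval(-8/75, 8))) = Union(ProductSet(Interval.Lopen(-1/2, -9/80), Interval.Lopen(2/3, 3*sqrt(2))), ProductSet(Interval.open(-9/80, 6/59), Interval(-8/75, 8)), ProductSet(Interval.open(-8/75, 2/3), {-8/75, 7/68}))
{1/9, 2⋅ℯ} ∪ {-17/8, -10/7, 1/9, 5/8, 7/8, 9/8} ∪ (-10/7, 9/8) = {-17/8, 2⋅ℯ} ∪ [-10/7, 9/8]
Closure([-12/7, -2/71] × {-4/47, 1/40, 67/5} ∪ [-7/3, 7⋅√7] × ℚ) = [-7/3, 7⋅√7] × ℝ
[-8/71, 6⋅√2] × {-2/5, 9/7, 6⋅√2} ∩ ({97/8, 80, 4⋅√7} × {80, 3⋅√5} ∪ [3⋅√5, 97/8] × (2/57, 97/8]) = [3⋅√5, 6⋅√2] × {9/7, 6⋅√2}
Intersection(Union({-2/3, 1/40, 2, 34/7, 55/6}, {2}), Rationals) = {-2/3, 1/40, 2, 34/7, 55/6}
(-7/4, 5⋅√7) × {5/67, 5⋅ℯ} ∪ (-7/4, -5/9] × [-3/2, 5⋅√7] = ((-7/4, -5/9] × [-3/2, 5⋅√7]) ∪ ((-7/4, 5⋅√7) × {5/67, 5⋅ℯ})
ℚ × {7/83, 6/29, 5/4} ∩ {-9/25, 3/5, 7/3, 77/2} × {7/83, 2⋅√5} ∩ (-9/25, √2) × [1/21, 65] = {3/5} × {7/83}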